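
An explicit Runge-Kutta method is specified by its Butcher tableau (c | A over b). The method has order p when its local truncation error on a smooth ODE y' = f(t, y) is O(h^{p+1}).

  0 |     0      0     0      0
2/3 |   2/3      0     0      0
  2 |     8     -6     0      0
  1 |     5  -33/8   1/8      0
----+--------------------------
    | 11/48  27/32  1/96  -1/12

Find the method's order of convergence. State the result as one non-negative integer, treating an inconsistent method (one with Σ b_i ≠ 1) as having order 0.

b = (11/48, 27/32, 1/96, -1/12)
c = (0, 2/3, 2, 1)
Ac = (0, 0, -4, -5/2)
Σ b_i: 11/48·1 + 27/32·1 + 1/96·1 + (-1/12)·1 = 1 ✓
b·c: 27/32·2/3 + 1/96·2 + (-1/12)·1 = 1/2 ✓
b·c²: 27/32·4/9 + 1/96·4 + (-1/12)·1 = 1/3 ✓
b·Ac: 1/96·(-4) + (-1/12)·(-5/2) = 1/6 ✓
b·c³: 27/32·8/27 + 1/96·8 + (-1/12)·1 = 1/4 ✓
b·(c∘Ac): 1/96·(-8) + (-1/12)·(-5/2) = 1/8 ✓
b·Ac²: 1/96·(-8/3) + (-1/12)·(-4/3) = 1/12 ✓
b·A²c: (-1/12)·(-1/2) = 1/24 ✓; 4 stages ⇒ order 4.

4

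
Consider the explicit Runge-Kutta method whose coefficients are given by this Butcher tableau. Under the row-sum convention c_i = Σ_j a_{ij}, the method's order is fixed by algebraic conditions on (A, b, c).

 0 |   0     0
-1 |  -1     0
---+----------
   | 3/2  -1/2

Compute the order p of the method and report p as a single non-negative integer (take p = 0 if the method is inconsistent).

b = (3/2, -1/2)
c = (0, -1)
Σ b_i: 3/2·1 + (-1/2)·1 = 1 ✓
b·c: (-1/2)·(-1) = 1/2 ✓; 2 stages ⇒ order 2.

2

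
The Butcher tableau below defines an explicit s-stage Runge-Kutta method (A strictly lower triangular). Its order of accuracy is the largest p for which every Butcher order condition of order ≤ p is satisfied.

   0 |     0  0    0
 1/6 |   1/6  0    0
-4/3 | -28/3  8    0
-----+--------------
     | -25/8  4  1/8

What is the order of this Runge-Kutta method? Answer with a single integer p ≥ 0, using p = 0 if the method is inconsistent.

3

b = (-25/8, 4, 1/8)
c = (0, 1/6, -4/3)
Ac = (0, 0, 4/3)
Σ b_i: (-25/8)·1 + 4·1 + 1/8·1 = 1 ✓
b·c: 4·1/6 + 1/8·(-4/3) = 1/2 ✓
b·c²: 4·1/36 + 1/8·16/9 = 1/3 ✓
b·Ac: 1/8·4/3 = 1/6 ✓; 3 stages ⇒ order 3.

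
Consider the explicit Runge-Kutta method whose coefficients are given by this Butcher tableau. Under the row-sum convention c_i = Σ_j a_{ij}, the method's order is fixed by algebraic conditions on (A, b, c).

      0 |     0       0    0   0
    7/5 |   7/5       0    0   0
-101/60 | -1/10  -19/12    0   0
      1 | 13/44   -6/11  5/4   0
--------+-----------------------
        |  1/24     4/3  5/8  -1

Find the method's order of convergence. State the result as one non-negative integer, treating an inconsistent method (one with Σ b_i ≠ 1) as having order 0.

1

b = (1/24, 4/3, 5/8, -1)
c = (0, 7/5, -101/60, 1)
Ac = (0, 0, -133/60, -7571/2640)
Σ b_i: 1/24·1 + 4/3·1 + 5/8·1 + (-1)·1 = 1 ✓
b·c: 4/3·7/5 + 5/8·(-101/60) + (-1)·1 = -89/480 ≠ 1/2 ⇒ order 1.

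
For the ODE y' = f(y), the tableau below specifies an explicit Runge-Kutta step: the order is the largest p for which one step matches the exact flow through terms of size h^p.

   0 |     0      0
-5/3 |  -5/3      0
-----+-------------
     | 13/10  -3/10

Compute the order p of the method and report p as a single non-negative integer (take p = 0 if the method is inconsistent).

2

b = (13/10, -3/10)
c = (0, -5/3)
Σ b_i: 13/10·1 + (-3/10)·1 = 1 ✓
b·c: (-3/10)·(-5/3) = 1/2 ✓; 2 stages ⇒ order 2.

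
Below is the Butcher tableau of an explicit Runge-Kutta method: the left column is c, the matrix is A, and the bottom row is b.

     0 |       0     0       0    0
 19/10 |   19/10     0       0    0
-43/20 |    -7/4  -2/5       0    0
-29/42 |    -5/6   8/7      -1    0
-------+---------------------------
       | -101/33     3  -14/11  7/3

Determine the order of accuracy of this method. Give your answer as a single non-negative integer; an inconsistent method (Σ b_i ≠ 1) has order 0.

1

b = (-101/33, 3, -14/11, 7/3)
c = (0, 19/10, -43/20, -29/42)
Ac = (0, 0, -19/25, 121/28)
Σ b_i: (-101/33)·1 + 3·1 + (-14/11)·1 + 7/3·1 = 1 ✓
b·c: 3·19/10 + (-14/11)·(-43/20) + 7/3·(-29/42) = 6757/990 ≠ 1/2 ⇒ order 1.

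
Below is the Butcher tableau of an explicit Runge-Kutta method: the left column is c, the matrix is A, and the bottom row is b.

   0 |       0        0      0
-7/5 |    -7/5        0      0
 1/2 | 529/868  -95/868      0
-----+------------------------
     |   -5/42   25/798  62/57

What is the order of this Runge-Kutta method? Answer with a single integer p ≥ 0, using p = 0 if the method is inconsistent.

b = (-5/42, 25/798, 62/57)
c = (0, -7/5, 1/2)
Ac = (0, 0, 19/124)
Σ b_i: (-5/42)·1 + 25/798·1 + 62/57·1 = 1 ✓
b·c: 25/798·(-7/5) + 62/57·1/2 = 1/2 ✓
b·c²: 25/798·49/25 + 62/57·1/4 = 1/3 ✓
b·Ac: 62/57·19/124 = 1/6 ✓; 3 stages ⇒ order 3.

3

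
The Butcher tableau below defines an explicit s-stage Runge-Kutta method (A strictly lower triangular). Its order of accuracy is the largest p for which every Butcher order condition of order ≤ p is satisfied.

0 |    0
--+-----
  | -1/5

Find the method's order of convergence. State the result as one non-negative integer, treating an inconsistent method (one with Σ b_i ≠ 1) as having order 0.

b = (-1/5)
c = (0)
Σ b_i: (-1/5)·1 = -1/5 ≠ 1 ⇒ order 0.

0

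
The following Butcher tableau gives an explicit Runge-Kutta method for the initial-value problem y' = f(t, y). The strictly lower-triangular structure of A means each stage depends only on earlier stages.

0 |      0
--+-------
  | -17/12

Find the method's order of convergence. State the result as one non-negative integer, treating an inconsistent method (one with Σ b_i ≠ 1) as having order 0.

0

b = (-17/12)
c = (0)
Σ b_i: (-17/12)·1 = -17/12 ≠ 1 ⇒ order 0.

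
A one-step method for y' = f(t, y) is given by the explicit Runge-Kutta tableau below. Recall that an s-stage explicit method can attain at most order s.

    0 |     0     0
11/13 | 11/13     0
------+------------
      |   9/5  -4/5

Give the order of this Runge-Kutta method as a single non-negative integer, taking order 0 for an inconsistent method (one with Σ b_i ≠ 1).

b = (9/5, -4/5)
c = (0, 11/13)
Σ b_i: 9/5·1 + (-4/5)·1 = 1 ✓
b·c: (-4/5)·11/13 = -44/65 ≠ 1/2 ⇒ order 1.

1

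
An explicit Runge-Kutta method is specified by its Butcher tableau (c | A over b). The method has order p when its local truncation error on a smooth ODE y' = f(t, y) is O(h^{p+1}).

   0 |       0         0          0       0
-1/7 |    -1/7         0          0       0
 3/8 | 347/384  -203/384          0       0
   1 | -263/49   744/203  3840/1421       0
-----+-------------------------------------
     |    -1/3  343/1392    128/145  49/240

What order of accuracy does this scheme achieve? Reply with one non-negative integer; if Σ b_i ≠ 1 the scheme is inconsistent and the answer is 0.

b = (-1/3, 343/1392, 128/145, 49/240)
c = (0, -1/7, 3/8, 1)
Ac = (0, 0, 29/384, 24/49)
Σ b_i: (-1/3)·1 + 343/1392·1 + 128/145·1 + 49/240·1 = 1 ✓
b·c: 343/1392·(-1/7) + 128/145·3/8 + 49/240·1 = 1/2 ✓
b·c²: 343/1392·1/49 + 128/145·9/64 + 49/240·1 = 1/3 ✓
b·Ac: 128/145·29/384 + 49/240·24/49 = 1/6 ✓
b·c³: 343/1392·(-1/343) + 128/145·27/512 + 49/240·1 = 1/4 ✓
b·(c∘Ac): 128/145·29/1024 + 49/240·24/49 = 1/8 ✓
b·Ac²: 128/145·(-29/2688) + 49/240·156/343 = 1/12 ✓
b·A²c: 49/240·10/49 = 1/24 ✓; 4 stages ⇒ order 4.

4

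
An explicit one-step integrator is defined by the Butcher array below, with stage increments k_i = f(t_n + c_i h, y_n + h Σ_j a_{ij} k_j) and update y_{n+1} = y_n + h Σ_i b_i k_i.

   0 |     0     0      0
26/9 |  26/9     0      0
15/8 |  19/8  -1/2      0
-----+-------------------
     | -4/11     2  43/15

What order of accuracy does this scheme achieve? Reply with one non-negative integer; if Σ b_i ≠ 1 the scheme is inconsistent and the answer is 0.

b = (-4/11, 2, 43/15)
c = (0, 26/9, 15/8)
Ac = (0, 0, -13/9)
Σ b_i: (-4/11)·1 + 2·1 + 43/15·1 = 743/165 ≠ 1 ⇒ order 0.

0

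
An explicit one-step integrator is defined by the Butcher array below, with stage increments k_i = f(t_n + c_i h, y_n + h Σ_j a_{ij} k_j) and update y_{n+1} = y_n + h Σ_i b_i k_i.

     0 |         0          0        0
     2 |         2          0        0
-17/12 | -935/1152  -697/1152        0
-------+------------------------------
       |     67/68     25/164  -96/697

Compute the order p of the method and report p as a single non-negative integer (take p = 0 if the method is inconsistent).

3

b = (67/68, 25/164, -96/697)
c = (0, 2, -17/12)
Ac = (0, 0, -697/576)
Σ b_i: 67/68·1 + 25/164·1 + (-96/697)·1 = 1 ✓
b·c: 25/164·2 + (-96/697)·(-17/12) = 1/2 ✓
b·c²: 25/164·4 + (-96/697)·289/144 = 1/3 ✓
b·Ac: (-96/697)·(-697/576) = 1/6 ✓; 3 stages ⇒ order 3.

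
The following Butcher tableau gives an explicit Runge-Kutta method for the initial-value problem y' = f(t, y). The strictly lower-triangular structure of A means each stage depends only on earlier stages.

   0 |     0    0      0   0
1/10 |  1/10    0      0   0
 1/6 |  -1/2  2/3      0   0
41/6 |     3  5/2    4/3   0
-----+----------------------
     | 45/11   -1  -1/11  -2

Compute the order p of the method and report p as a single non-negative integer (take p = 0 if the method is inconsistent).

1

b = (45/11, -1, -1/11, -2)
c = (0, 1/10, 1/6, 41/6)
Ac = (0, 0, 1/15, 17/36)
Σ b_i: 45/11·1 + (-1)·1 + (-1/11)·1 + (-2)·1 = 1 ✓
b·c: (-1)·1/10 + (-1/11)·1/6 + (-2)·41/6 = -758/55 ≠ 1/2 ⇒ order 1.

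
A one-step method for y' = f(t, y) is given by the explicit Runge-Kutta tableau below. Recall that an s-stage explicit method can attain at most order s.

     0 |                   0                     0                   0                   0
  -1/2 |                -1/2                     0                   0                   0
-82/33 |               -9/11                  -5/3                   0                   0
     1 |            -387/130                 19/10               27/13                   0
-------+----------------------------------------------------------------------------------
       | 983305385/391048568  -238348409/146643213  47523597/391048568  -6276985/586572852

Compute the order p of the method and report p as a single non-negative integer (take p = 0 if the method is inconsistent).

3

b = (983305385/391048568, -238348409/146643213, 47523597/391048568, -6276985/586572852)
c = (0, -1/2, -82/33, 1)
Ac = (0, 0, 5/6, -17477/2860)
Σ b_i: 983305385/391048568·1 + (-238348409/146643213)·1 + 47523597/391048568·1 + (-6276985/586572852)·1 = 1 ✓
b·c: (-238348409/146643213)·(-1/2) + 47523597/391048568·(-82/33) + (-6276985/586572852)·1 = 1/2 ✓
b·c²: (-238348409/146643213)·1/4 + 47523597/391048568·6724/1089 + (-6276985/586572852)·1 = 1/3 ✓
b·Ac: 47523597/391048568·5/6 + (-6276985/586572852)·(-17477/2860) = 1/6 ✓
b·c³: (-238348409/146643213)·(-1/8) + 47523597/391048568·(-551368/35937) + (-6276985/586572852)·1 = -64733330705/38713808232 ≠ 1/4 ⇒ order 3.
b·(c∘Ac): 47523597/391048568·(-205/99) + (-6276985/586572852)·(-17477/2860) = -145671369/782097136 ≠ 1/8
b·Ac²: 47523597/391048568·(-5/12) + (-6276985/586572852)·836767/62920 = -311242979/1613075343 ≠ 1/12
b·A²c: (-6276985/586572852)·45/26 = -7242675/391048568 ≠ 1/24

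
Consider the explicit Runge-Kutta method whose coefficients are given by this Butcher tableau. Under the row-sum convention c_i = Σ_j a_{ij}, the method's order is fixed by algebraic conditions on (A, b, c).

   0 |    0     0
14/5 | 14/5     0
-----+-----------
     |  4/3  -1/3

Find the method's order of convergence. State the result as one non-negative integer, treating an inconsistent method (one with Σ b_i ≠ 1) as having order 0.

1

b = (4/3, -1/3)
c = (0, 14/5)
Σ b_i: 4/3·1 + (-1/3)·1 = 1 ✓
b·c: (-1/3)·14/5 = -14/15 ≠ 1/2 ⇒ order 1.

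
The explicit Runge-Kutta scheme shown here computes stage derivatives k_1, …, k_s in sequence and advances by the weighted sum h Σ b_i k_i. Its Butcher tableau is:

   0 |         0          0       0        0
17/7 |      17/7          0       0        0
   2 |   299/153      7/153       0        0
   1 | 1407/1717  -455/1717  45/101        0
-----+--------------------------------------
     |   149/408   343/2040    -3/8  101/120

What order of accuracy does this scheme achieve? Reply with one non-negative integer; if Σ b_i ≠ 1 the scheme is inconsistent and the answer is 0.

b = (149/408, 343/2040, -3/8, 101/120)
c = (0, 17/7, 2, 1)
Ac = (0, 0, 1/9, 25/101)
Σ b_i: 149/408·1 + 343/2040·1 + (-3/8)·1 + 101/120·1 = 1 ✓
b·c: 343/2040·17/7 + (-3/8)·2 + 101/120·1 = 1/2 ✓
b·c²: 343/2040·289/49 + (-3/8)·4 + 101/120·1 = 1/3 ✓
b·Ac: (-3/8)·1/9 + 101/120·25/101 = 1/6 ✓
b·c³: 343/2040·4913/343 + (-3/8)·8 + 101/120·1 = 1/4 ✓
b·(c∘Ac): (-3/8)·2/9 + 101/120·25/101 = 1/8 ✓
b·Ac²: (-3/8)·17/63 + 101/120·155/707 = 1/12 ✓
b·A²c: 101/120·5/101 = 1/24 ✓; 4 stages ⇒ order 4.

4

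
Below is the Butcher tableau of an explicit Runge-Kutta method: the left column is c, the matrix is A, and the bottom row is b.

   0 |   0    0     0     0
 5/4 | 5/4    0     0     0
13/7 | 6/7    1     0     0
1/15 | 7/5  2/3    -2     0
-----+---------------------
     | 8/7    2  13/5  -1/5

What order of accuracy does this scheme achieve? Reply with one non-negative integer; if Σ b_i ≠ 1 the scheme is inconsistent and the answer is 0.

b = (8/7, 2, 13/5, -1/5)
c = (0, 5/4, 13/7, 1/15)
Ac = (0, 0, 5/4, -121/42)
Σ b_i: 8/7·1 + 2·1 + 13/5·1 + (-1/5)·1 = 194/35 ≠ 1 ⇒ order 0.

0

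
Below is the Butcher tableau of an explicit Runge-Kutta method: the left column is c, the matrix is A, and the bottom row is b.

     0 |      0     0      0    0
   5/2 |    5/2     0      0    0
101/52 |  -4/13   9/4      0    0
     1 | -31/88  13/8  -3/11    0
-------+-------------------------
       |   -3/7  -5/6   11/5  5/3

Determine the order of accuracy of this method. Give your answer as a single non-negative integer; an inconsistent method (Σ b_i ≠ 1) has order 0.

b = (-3/7, -5/6, 11/5, 5/3)
c = (0, 5/2, 101/52, 1)
Ac = (0, 0, 45/8, 8083/2288)
Σ b_i: (-3/7)·1 + (-5/6)·1 + 11/5·1 + 5/3·1 = 547/210 ≠ 1 ⇒ order 0.

0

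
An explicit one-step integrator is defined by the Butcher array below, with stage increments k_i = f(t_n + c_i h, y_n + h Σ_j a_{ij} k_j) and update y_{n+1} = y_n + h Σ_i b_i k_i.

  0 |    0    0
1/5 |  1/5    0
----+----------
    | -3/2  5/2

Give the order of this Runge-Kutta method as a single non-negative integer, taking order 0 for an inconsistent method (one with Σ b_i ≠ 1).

2

b = (-3/2, 5/2)
c = (0, 1/5)
Σ b_i: (-3/2)·1 + 5/2·1 = 1 ✓
b·c: 5/2·1/5 = 1/2 ✓; 2 stages ⇒ order 2.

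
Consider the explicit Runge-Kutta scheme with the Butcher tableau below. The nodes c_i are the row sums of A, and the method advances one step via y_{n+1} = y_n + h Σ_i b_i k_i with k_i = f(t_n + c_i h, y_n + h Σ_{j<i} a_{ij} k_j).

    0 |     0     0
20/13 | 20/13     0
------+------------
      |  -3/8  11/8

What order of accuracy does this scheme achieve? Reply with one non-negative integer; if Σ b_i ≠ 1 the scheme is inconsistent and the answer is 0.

b = (-3/8, 11/8)
c = (0, 20/13)
Σ b_i: (-3/8)·1 + 11/8·1 = 1 ✓
b·c: 11/8·20/13 = 55/26 ≠ 1/2 ⇒ order 1.

1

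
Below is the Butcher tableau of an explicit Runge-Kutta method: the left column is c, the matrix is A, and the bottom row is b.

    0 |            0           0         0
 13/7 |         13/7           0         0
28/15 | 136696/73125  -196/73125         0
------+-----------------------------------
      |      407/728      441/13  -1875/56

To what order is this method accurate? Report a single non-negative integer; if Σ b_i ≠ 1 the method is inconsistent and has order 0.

b = (407/728, 441/13, -1875/56)
c = (0, 13/7, 28/15)
Ac = (0, 0, -28/5625)
Σ b_i: 407/728·1 + 441/13·1 + (-1875/56)·1 = 1 ✓
b·c: 441/13·13/7 + (-1875/56)·28/15 = 1/2 ✓
b·c²: 441/13·169/49 + (-1875/56)·784/225 = 1/3 ✓
b·Ac: (-1875/56)·(-28/5625) = 1/6 ✓; 3 stages ⇒ order 3.

3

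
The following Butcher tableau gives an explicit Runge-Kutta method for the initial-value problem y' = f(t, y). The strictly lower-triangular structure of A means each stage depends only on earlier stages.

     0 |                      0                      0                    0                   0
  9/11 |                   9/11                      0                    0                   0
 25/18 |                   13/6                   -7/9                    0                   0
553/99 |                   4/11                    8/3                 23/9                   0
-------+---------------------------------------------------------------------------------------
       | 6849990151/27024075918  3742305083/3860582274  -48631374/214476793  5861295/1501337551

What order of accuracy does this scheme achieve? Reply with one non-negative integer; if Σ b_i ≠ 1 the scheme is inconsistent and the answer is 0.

3

b = (6849990151/27024075918, 3742305083/3860582274, -48631374/214476793, 5861295/1501337551)
c = (0, 9/11, 25/18, 553/99)
Ac = (0, 0, -7/11, 10213/1782)
Σ b_i: 6849990151/27024075918·1 + 3742305083/3860582274·1 + (-48631374/214476793)·1 + 5861295/1501337551·1 = 1 ✓
b·c: 3742305083/3860582274·9/11 + (-48631374/214476793)·25/18 + 5861295/1501337551·553/99 = 1/2 ✓
b·c²: 3742305083/3860582274·81/121 + (-48631374/214476793)·625/324 + 5861295/1501337551·305809/9801 = 1/3 ✓
b·Ac: (-48631374/214476793)·(-7/11) + 5861295/1501337551·10213/1782 = 1/6 ✓
b·c³: 3742305083/3860582274·729/1331 + (-48631374/214476793)·15625/5832 + 5861295/1501337551·169112377/970299 = 1692520066037/2802782730924 ≠ 1/4 ⇒ order 3.
b·(c∘Ac): (-48631374/214476793)·(-175/198) + 5861295/1501337551·5647789/176418 = 41454202195/127399215042 ≠ 1/8
b·Ac²: (-48631374/214476793)·(-63/121) + 5861295/1501337551·2369231/352836 = 257321781137/1783589010588 ≠ 1/12
b·A²c: 5861295/1501337551·(-161/99) = -1361715/214476793 ≠ 1/24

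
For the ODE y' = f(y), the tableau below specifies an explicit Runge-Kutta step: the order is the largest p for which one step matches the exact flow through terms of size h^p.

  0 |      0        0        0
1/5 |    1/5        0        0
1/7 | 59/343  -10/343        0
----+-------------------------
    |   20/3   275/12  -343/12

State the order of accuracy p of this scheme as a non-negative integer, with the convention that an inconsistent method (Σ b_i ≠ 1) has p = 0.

b = (20/3, 275/12, -343/12)
c = (0, 1/5, 1/7)
Ac = (0, 0, -2/343)
Σ b_i: 20/3·1 + 275/12·1 + (-343/12)·1 = 1 ✓
b·c: 275/12·1/5 + (-343/12)·1/7 = 1/2 ✓
b·c²: 275/12·1/25 + (-343/12)·1/49 = 1/3 ✓
b·Ac: (-343/12)·(-2/343) = 1/6 ✓; 3 stages ⇒ order 3.

3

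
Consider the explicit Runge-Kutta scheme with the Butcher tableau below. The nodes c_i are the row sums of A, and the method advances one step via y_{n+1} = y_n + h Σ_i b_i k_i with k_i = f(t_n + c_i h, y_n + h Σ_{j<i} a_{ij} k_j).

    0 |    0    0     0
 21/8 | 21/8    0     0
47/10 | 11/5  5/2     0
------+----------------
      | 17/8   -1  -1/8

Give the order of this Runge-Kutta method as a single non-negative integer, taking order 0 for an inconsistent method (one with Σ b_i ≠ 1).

1

b = (17/8, -1, -1/8)
c = (0, 21/8, 47/10)
Ac = (0, 0, 105/16)
Σ b_i: 17/8·1 + (-1)·1 + (-1/8)·1 = 1 ✓
b·c: (-1)·21/8 + (-1/8)·47/10 = -257/80 ≠ 1/2 ⇒ order 1.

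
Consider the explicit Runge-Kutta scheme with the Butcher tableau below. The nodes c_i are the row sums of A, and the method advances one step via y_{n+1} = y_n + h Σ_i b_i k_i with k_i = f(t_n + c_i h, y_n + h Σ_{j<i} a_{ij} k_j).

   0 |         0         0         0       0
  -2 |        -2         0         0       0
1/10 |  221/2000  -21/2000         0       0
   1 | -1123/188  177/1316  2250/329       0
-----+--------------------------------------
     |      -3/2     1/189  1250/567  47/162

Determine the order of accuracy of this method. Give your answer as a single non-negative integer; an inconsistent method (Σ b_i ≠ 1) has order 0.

b = (-3/2, 1/189, 1250/567, 47/162)
c = (0, -2, 1/10, 1)
Ac = (0, 0, 21/1000, 39/94)
Σ b_i: (-3/2)·1 + 1/189·1 + 1250/567·1 + 47/162·1 = 1 ✓
b·c: 1/189·(-2) + 1250/567·1/10 + 47/162·1 = 1/2 ✓
b·c²: 1/189·4 + 1250/567·1/100 + 47/162·1 = 1/3 ✓
b·Ac: 1250/567·21/1000 + 47/162·39/94 = 1/6 ✓
b·c³: 1/189·(-8) + 1250/567·1/1000 + 47/162·1 = 1/4 ✓
b·(c∘Ac): 1250/567·21/10000 + 47/162·39/94 = 1/8 ✓
b·Ac²: 1250/567·(-21/500) + 47/162·57/94 = 1/12 ✓
b·A²c: 47/162·27/188 = 1/24 ✓; 4 stages ⇒ order 4.

4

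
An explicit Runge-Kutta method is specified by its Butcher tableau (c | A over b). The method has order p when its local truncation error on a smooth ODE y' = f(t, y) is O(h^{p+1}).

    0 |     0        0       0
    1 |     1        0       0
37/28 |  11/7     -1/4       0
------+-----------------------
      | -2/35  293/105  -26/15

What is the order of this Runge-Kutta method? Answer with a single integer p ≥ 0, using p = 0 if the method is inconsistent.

b = (-2/35, 293/105, -26/15)
c = (0, 1, 37/28)
Ac = (0, 0, -1/4)
Σ b_i: (-2/35)·1 + 293/105·1 + (-26/15)·1 = 1 ✓
b·c: 293/105·1 + (-26/15)·37/28 = 1/2 ✓
b·c²: 293/105·1 + (-26/15)·1369/784 = -463/1960 ≠ 1/3 ⇒ order 2.
b·Ac: (-26/15)·(-1/4) = 13/30 ≠ 1/6

2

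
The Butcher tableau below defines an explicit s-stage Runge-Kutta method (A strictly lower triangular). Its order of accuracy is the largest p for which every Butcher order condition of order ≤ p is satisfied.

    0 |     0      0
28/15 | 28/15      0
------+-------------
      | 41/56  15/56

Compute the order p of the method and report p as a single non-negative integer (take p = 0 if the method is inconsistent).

b = (41/56, 15/56)
c = (0, 28/15)
Σ b_i: 41/56·1 + 15/56·1 = 1 ✓
b·c: 15/56·28/15 = 1/2 ✓; 2 stages ⇒ order 2.

2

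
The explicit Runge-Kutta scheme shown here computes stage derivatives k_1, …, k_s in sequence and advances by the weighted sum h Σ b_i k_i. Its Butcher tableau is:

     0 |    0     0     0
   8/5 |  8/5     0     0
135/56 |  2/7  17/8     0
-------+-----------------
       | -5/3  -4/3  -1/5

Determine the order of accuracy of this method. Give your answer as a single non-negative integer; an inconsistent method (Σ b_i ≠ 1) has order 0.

0

b = (-5/3, -4/3, -1/5)
c = (0, 8/5, 135/56)
Ac = (0, 0, 17/5)
Σ b_i: (-5/3)·1 + (-4/3)·1 + (-1/5)·1 = -16/5 ≠ 1 ⇒ order 0.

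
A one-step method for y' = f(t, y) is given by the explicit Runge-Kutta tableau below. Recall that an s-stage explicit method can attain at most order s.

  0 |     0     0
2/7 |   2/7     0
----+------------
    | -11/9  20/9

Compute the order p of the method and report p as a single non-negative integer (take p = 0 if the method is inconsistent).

b = (-11/9, 20/9)
c = (0, 2/7)
Σ b_i: (-11/9)·1 + 20/9·1 = 1 ✓
b·c: 20/9·2/7 = 40/63 ≠ 1/2 ⇒ order 1.

1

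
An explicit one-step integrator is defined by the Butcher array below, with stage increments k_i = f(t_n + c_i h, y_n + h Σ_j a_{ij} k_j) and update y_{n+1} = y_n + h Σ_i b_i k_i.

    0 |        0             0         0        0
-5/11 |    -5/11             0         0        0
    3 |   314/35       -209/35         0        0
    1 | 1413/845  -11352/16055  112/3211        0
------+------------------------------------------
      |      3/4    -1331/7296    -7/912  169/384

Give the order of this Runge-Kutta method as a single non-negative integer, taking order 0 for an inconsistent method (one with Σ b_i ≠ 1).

4

b = (3/4, -1331/7296, -7/912, 169/384)
c = (0, -5/11, 3, 1)
Ac = (0, 0, 19/7, 72/169)
Σ b_i: 3/4·1 + (-1331/7296)·1 + (-7/912)·1 + 169/384·1 = 1 ✓
b·c: (-1331/7296)·(-5/11) + (-7/912)·3 + 169/384·1 = 1/2 ✓
b·c²: (-1331/7296)·25/121 + (-7/912)·9 + 169/384·1 = 1/3 ✓
b·Ac: (-7/912)·19/7 + 169/384·72/169 = 1/6 ✓
b·c³: (-1331/7296)·(-125/1331) + (-7/912)·27 + 169/384·1 = 1/4 ✓
b·(c∘Ac): (-7/912)·57/7 + 169/384·72/169 = 1/8 ✓
b·Ac²: (-7/912)·(-95/77) + 169/384·24/143 = 1/12 ✓
b·A²c: 169/384·16/169 = 1/24 ✓; 4 stages ⇒ order 4.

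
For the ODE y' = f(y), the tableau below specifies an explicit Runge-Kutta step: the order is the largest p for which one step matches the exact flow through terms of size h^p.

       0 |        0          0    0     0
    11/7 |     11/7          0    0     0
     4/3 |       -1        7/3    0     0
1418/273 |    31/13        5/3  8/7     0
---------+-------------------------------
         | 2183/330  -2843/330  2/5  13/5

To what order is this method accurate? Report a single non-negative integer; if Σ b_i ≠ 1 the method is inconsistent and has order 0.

b = (2183/330, -2843/330, 2/5, 13/5)
c = (0, 11/7, 4/3, 1418/273)
Ac = (0, 0, 11/3, 29/7)
Σ b_i: 2183/330·1 + (-2843/330)·1 + 2/5·1 + 13/5·1 = 1 ✓
b·c: (-2843/330)·11/7 + 2/5·4/3 + 13/5·1418/273 = 1/2 ✓
b·c²: (-2843/330)·121/49 + 2/5·16/9 + 13/5·2010724/74529 = 315841/6370 ≠ 1/3 ⇒ order 2.
b·Ac: 2/5·11/3 + 13/5·29/7 = 257/21 ≠ 1/6

2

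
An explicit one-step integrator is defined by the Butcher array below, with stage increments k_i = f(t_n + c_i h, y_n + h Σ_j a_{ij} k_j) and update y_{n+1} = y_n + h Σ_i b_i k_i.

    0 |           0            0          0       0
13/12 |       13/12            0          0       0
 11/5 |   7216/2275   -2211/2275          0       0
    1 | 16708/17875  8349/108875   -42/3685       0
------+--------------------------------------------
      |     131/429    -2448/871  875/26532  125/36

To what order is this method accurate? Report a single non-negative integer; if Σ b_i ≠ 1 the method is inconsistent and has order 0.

b = (131/429, -2448/871, 875/26532, 125/36)
c = (0, 13/12, 11/5, 1)
Ac = (0, 0, -737/700, 29/500)
Σ b_i: 131/429·1 + (-2448/871)·1 + 875/26532·1 + 125/36·1 = 1 ✓
b·c: (-2448/871)·13/12 + 875/26532·11/5 + 125/36·1 = 1/2 ✓
b·c²: (-2448/871)·169/144 + 875/26532·121/25 + 125/36·1 = 1/3 ✓
b·Ac: 875/26532·(-737/700) + 125/36·29/500 = 1/6 ✓
b·c³: (-2448/871)·2197/1728 + 875/26532·1331/125 + 125/36·1 = 1/4 ✓
b·(c∘Ac): 875/26532·(-8107/3500) + 125/36·29/500 = 1/8 ✓
b·Ac²: 875/26532·(-9581/8400) + 125/36·209/6000 = 1/12 ✓
b·A²c: 125/36·3/250 = 1/24 ✓; 4 stages ⇒ order 4.

4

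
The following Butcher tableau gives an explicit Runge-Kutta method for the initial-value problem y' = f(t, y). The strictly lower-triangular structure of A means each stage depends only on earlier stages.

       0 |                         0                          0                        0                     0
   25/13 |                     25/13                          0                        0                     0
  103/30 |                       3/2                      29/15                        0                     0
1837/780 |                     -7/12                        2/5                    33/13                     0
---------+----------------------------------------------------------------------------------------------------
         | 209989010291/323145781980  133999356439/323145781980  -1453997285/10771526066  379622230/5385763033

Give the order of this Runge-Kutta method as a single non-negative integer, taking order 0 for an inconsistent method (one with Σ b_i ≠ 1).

3

b = (209989010291/323145781980, 133999356439/323145781980, -1453997285/10771526066, 379622230/5385763033)
c = (0, 25/13, 103/30, 1837/780)
Ac = (0, 0, 145/39, 1233/130)
Σ b_i: 209989010291/323145781980·1 + 133999356439/323145781980·1 + (-1453997285/10771526066)·1 + 379622230/5385763033·1 = 1 ✓
b·c: 133999356439/323145781980·25/13 + (-1453997285/10771526066)·103/30 + 379622230/5385763033·1837/780 = 1/2 ✓
b·c²: 133999356439/323145781980·625/169 + (-1453997285/10771526066)·10609/900 + 379622230/5385763033·3374569/608400 = 1/3 ✓
b·Ac: (-1453997285/10771526066)·145/39 + 379622230/5385763033·1233/130 = 1/6 ✓
b·c³: 133999356439/323145781980·15625/2197 + (-1453997285/10771526066)·1092727/27000 + 379622230/5385763033·6199083253/474552000 = -31321499459371519/19660189375663200 ≠ 1/4 ⇒ order 3.
b·(c∘Ac): (-1453997285/10771526066)·2987/234 + 379622230/5385763033·755007/33800 = -936351767851/6301342748610 ≠ 1/8
b·Ac²: (-1453997285/10771526066)·3625/507 + 379622230/5385763033·1592087/50700 = 1310979266876/1050223791435 ≠ 1/12
b·A²c: 379622230/5385763033·1595/169 = 46576727450/70014919429 ≠ 1/24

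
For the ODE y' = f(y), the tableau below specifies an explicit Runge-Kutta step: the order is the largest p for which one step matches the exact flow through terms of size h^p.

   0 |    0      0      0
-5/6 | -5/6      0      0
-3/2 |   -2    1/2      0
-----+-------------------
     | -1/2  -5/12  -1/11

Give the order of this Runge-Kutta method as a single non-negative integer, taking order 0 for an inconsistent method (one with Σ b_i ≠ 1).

b = (-1/2, -5/12, -1/11)
c = (0, -5/6, -3/2)
Ac = (0, 0, -5/12)
Σ b_i: (-1/2)·1 + (-5/12)·1 + (-1/11)·1 = -133/132 ≠ 1 ⇒ order 0.

0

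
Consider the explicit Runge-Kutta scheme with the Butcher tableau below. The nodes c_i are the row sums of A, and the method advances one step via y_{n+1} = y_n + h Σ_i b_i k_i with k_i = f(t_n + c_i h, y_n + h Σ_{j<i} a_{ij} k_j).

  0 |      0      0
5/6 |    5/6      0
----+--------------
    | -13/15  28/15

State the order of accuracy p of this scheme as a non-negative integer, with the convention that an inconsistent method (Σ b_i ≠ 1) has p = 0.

1

b = (-13/15, 28/15)
c = (0, 5/6)
Σ b_i: (-13/15)·1 + 28/15·1 = 1 ✓
b·c: 28/15·5/6 = 14/9 ≠ 1/2 ⇒ order 1.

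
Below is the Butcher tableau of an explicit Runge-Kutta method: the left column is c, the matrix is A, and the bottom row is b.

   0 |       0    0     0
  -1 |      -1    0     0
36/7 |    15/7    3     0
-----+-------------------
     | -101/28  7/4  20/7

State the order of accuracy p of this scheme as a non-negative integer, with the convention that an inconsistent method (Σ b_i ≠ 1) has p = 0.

1

b = (-101/28, 7/4, 20/7)
c = (0, -1, 36/7)
Ac = (0, 0, -3)
Σ b_i: (-101/28)·1 + 7/4·1 + 20/7·1 = 1 ✓
b·c: 7/4·(-1) + 20/7·36/7 = 2537/196 ≠ 1/2 ⇒ order 1.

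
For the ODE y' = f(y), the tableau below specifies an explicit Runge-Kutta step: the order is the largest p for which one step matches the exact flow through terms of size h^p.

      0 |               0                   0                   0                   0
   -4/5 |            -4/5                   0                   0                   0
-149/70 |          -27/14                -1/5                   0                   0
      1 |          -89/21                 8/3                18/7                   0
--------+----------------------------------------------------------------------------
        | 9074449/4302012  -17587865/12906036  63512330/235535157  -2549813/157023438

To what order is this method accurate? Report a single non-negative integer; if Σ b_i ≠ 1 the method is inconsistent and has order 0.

b = (9074449/4302012, -17587865/12906036, 63512330/235535157, -2549813/157023438)
c = (0, -4/5, -149/70, 1)
Ac = (0, 0, 4/25, -5591/735)
Σ b_i: 9074449/4302012·1 + (-17587865/12906036)·1 + 63512330/235535157·1 + (-2549813/157023438)·1 = 1 ✓
b·c: (-17587865/12906036)·(-4/5) + 63512330/235535157·(-149/70) + (-2549813/157023438)·1 = 1/2 ✓
b·c²: (-17587865/12906036)·16/25 + 63512330/235535157·22201/4900 + (-2549813/157023438)·1 = 1/3 ✓
b·Ac: 63512330/235535157·4/25 + (-2549813/157023438)·(-5591/735) = 1/6 ✓
b·c³: (-17587865/12906036)·(-64/125) + 63512330/235535157·(-3307949/343000) + (-2549813/157023438)·1 = -1444771789/752852100 ≠ 1/4 ⇒ order 3.
b·(c∘Ac): 63512330/235535157·(-298/875) + (-2549813/157023438)·(-5591/735) = 567991/17925050 ≠ 1/8
b·Ac²: 63512330/235535157·(-16/125) + (-2549813/157023438)·137447/10290 = -13817450821/54958203300 ≠ 1/12
b·A²c: (-2549813/157023438)·72/175 = -4371108/654264325 ≠ 1/24

3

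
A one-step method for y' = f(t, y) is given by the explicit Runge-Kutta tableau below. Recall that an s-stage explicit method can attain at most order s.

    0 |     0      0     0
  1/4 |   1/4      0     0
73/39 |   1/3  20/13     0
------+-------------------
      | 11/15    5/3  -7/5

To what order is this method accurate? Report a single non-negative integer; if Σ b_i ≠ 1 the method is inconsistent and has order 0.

b = (11/15, 5/3, -7/5)
c = (0, 1/4, 73/39)
Ac = (0, 0, 5/13)
Σ b_i: 11/15·1 + 5/3·1 + (-7/5)·1 = 1 ✓
b·c: 5/3·1/4 + (-7/5)·73/39 = -573/260 ≠ 1/2 ⇒ order 1.

1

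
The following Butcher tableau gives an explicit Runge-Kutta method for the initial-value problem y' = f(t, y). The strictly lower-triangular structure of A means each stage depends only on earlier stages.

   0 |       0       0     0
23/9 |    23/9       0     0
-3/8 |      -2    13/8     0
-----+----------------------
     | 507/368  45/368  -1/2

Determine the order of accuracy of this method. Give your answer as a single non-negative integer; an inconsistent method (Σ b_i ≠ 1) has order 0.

2

b = (507/368, 45/368, -1/2)
c = (0, 23/9, -3/8)
Ac = (0, 0, 299/72)
Σ b_i: 507/368·1 + 45/368·1 + (-1/2)·1 = 1 ✓
b·c: 45/368·23/9 + (-1/2)·(-3/8) = 1/2 ✓
b·c²: 45/368·529/81 + (-1/2)·9/64 = 839/1152 ≠ 1/3 ⇒ order 2.
b·Ac: (-1/2)·299/72 = -299/144 ≠ 1/6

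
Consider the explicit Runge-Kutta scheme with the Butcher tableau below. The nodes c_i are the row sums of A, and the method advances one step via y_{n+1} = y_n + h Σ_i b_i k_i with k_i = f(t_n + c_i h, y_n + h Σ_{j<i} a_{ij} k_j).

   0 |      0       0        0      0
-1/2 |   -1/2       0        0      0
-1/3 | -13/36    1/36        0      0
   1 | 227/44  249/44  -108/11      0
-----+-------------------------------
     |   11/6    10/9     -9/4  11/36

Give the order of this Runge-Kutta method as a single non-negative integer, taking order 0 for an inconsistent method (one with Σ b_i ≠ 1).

4

b = (11/6, 10/9, -9/4, 11/36)
c = (0, -1/2, -1/3, 1)
Ac = (0, 0, -1/72, 39/88)
Σ b_i: 11/6·1 + 10/9·1 + (-9/4)·1 + 11/36·1 = 1 ✓
b·c: 10/9·(-1/2) + (-9/4)·(-1/3) + 11/36·1 = 1/2 ✓
b·c²: 10/9·1/4 + (-9/4)·1/9 + 11/36·1 = 1/3 ✓
b·Ac: (-9/4)·(-1/72) + 11/36·39/88 = 1/6 ✓
b·c³: 10/9·(-1/8) + (-9/4)·(-1/27) + 11/36·1 = 1/4 ✓
b·(c∘Ac): (-9/4)·1/216 + 11/36·39/88 = 1/8 ✓
b·Ac²: (-9/4)·1/144 + 11/36·57/176 = 1/12 ✓
b·A²c: 11/36·3/22 = 1/24 ✓; 4 stages ⇒ order 4.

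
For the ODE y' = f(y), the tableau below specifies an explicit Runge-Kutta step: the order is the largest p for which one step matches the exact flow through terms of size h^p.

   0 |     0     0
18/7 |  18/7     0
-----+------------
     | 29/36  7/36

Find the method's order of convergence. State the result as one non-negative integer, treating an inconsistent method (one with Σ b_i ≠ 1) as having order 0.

2

b = (29/36, 7/36)
c = (0, 18/7)
Σ b_i: 29/36·1 + 7/36·1 = 1 ✓
b·c: 7/36·18/7 = 1/2 ✓; 2 stages ⇒ order 2.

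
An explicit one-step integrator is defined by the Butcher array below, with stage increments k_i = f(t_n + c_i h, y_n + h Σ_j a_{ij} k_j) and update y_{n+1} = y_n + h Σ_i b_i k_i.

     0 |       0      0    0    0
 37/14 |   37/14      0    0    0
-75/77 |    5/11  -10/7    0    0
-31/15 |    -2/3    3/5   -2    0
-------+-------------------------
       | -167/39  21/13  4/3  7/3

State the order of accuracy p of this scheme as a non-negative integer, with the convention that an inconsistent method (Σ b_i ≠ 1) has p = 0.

1

b = (-167/39, 21/13, 4/3, 7/3)
c = (0, 37/14, -75/77, -31/15)
Ac = (0, 0, -185/49, 2721/770)
Σ b_i: (-167/39)·1 + 21/13·1 + 4/3·1 + 7/3·1 = 1 ✓
b·c: 21/13·37/14 + 4/3·(-75/77) + 7/3·(-31/15) = -166819/90090 ≠ 1/2 ⇒ order 1.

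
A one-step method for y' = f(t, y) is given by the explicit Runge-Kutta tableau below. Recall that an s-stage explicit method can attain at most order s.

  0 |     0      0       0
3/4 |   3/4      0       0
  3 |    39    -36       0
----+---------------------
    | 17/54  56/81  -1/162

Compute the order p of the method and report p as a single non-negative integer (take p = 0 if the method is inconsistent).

3

b = (17/54, 56/81, -1/162)
c = (0, 3/4, 3)
Ac = (0, 0, -27)
Σ b_i: 17/54·1 + 56/81·1 + (-1/162)·1 = 1 ✓
b·c: 56/81·3/4 + (-1/162)·3 = 1/2 ✓
b·c²: 56/81·9/16 + (-1/162)·9 = 1/3 ✓
b·Ac: (-1/162)·(-27) = 1/6 ✓; 3 stages ⇒ order 3.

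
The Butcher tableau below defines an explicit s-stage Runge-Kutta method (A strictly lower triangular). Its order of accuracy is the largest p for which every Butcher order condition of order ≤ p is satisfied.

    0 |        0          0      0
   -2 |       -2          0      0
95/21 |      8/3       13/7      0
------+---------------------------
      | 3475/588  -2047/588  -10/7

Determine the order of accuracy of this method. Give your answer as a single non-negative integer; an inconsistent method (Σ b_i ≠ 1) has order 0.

2

b = (3475/588, -2047/588, -10/7)
c = (0, -2, 95/21)
Ac = (0, 0, -26/7)
Σ b_i: 3475/588·1 + (-2047/588)·1 + (-10/7)·1 = 1 ✓
b·c: (-2047/588)·(-2) + (-10/7)·95/21 = 1/2 ✓
b·c²: (-2047/588)·4 + (-10/7)·9025/441 = -133237/3087 ≠ 1/3 ⇒ order 2.
b·Ac: (-10/7)·(-26/7) = 260/49 ≠ 1/6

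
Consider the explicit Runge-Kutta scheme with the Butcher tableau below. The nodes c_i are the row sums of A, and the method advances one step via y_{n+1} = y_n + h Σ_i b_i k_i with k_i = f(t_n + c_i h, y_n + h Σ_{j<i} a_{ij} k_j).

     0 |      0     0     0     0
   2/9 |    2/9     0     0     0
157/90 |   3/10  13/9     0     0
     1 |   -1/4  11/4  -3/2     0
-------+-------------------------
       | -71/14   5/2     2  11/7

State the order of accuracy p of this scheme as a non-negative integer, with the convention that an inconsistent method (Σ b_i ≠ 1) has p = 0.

1

b = (-71/14, 5/2, 2, 11/7)
c = (0, 2/9, 157/90, 1)
Ac = (0, 0, 26/81, -361/180)
Σ b_i: (-71/14)·1 + 5/2·1 + 2·1 + 11/7·1 = 1 ✓
b·c: 5/2·2/9 + 2·157/90 + 11/7·1 = 1769/315 ≠ 1/2 ⇒ order 1.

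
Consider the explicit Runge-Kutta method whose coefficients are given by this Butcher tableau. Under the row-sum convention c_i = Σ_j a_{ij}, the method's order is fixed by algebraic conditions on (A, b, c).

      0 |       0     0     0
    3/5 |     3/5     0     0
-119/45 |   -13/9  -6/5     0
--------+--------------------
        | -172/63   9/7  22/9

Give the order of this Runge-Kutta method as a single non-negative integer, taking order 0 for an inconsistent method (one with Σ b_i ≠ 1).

1

b = (-172/63, 9/7, 22/9)
c = (0, 3/5, -119/45)
Ac = (0, 0, -18/25)
Σ b_i: (-172/63)·1 + 9/7·1 + 22/9·1 = 1 ✓
b·c: 9/7·3/5 + 22/9·(-119/45) = -16139/2835 ≠ 1/2 ⇒ order 1.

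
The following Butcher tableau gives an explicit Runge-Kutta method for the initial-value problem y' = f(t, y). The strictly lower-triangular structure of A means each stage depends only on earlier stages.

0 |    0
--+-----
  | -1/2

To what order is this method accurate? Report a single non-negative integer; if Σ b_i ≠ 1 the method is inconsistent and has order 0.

0

b = (-1/2)
c = (0)
Σ b_i: (-1/2)·1 = -1/2 ≠ 1 ⇒ order 0.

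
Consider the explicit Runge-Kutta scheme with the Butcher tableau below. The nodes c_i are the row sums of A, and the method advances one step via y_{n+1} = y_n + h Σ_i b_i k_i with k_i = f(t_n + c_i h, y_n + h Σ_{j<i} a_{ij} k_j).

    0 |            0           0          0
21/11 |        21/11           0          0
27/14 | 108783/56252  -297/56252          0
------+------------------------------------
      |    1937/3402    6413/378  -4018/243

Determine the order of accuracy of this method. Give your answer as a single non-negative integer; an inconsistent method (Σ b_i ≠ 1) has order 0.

3

b = (1937/3402, 6413/378, -4018/243)
c = (0, 21/11, 27/14)
Ac = (0, 0, -81/8036)
Σ b_i: 1937/3402·1 + 6413/378·1 + (-4018/243)·1 = 1 ✓
b·c: 6413/378·21/11 + (-4018/243)·27/14 = 1/2 ✓
b·c²: 6413/378·441/121 + (-4018/243)·729/196 = 1/3 ✓
b·Ac: (-4018/243)·(-81/8036) = 1/6 ✓; 3 stages ⇒ order 3.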